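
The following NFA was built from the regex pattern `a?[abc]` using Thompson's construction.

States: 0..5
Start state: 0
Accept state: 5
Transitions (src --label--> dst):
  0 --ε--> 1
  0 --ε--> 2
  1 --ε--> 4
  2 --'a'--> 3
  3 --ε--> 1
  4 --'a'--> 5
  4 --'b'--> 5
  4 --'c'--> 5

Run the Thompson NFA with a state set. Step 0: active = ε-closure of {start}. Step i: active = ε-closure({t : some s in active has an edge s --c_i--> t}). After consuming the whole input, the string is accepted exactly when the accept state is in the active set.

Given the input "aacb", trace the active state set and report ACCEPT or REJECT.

Answer: REJECT

Derivation:
S₀ = ε-closure({0}) = {0,1,2,4}
'a' @ 1: {1,3,4,5}  ✓accept
'a' @ 2: {5}  ✓accept
'c' @ 3: {}  — dead — no transitions
rest 'b' ignored (set empty)
after full input: {}  (accept=5 not in)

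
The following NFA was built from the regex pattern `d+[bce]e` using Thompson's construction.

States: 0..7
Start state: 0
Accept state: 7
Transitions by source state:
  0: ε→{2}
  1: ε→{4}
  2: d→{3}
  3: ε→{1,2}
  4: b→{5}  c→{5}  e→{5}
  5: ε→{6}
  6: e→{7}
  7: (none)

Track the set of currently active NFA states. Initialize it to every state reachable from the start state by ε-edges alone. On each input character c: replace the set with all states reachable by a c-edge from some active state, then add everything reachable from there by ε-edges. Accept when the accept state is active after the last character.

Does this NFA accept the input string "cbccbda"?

Answer: REJECT

Derivation:
start: ε-closure({0}) = {0,2}
'c' @ 1: {}  — state set empty
rest 'bccbda' ignored (set empty)
final: {}; accept 7 not in set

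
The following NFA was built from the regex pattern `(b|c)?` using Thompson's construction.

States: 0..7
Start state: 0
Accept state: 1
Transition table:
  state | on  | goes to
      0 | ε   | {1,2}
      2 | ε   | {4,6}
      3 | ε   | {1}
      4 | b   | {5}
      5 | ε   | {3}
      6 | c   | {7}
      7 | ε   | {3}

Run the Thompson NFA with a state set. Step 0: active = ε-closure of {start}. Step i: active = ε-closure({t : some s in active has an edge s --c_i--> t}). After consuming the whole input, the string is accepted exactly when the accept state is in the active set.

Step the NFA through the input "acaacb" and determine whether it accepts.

Answer: REJECT

Steps:
initial (ε-close {0}): {0,1,2,4,6}
'a' @ 1: {}  — state set empty
rest 'caacb' ignored (set empty)
final: {}; accept 1 not in set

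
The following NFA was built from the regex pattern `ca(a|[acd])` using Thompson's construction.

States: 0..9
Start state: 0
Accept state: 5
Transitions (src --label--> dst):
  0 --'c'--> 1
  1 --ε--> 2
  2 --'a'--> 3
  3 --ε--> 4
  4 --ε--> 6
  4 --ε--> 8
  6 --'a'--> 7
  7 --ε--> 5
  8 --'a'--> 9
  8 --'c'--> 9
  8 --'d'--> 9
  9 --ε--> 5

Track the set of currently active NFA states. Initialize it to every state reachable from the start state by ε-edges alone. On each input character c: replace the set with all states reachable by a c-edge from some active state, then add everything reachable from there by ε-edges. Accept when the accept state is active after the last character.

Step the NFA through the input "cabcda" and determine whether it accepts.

Answer: REJECT

Derivation:
initial (ε-close {0}): {0}
'c' @ 1: {1,2}
'a' @ 2: {3,4,6,8}
'b' @ 3: {}  — no active states
rest 'cda' ignored (set empty)
end set {} — state 5 not in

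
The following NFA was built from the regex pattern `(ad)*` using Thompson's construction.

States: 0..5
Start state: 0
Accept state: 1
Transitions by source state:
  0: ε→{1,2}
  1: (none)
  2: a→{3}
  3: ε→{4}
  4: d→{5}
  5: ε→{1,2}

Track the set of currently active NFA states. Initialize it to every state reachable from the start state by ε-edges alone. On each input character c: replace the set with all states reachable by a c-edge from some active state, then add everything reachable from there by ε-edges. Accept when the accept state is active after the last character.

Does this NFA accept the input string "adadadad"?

Answer: ACCEPT

Derivation:
initial (ε-close {0}): {0,1,2}
'a' @ 1: {3,4}
'd' @ 2: {1,2,5}  ✓accept
'a' @ 3: {3,4}
'd' @ 4: {1,2,5}  ✓accept
'a' @ 5: {3,4}
'd' @ 6: {1,2,5}  ✓accept
'a' @ 7: {3,4}
'd' @ 8: {1,2,5}  ✓accept
after full input: {1,2,5}  (accept=1 in)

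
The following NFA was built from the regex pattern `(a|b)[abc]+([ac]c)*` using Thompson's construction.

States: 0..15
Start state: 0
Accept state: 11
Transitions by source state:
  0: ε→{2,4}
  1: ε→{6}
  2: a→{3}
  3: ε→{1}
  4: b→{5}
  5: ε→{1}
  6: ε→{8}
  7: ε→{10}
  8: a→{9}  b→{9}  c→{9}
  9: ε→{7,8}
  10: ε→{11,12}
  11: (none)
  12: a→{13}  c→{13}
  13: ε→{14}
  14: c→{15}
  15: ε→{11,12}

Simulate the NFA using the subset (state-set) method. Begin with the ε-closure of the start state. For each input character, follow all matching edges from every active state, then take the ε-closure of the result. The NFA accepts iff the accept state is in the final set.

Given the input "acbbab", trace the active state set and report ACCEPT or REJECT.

Answer: ACCEPT

Steps:
S₀ = ε-closure({0}) = {0,2,4}
'a' @ 1: {1,3,6,8}
'c' @ 2: {7,8,9,10,11,12}  ✓accept
'b' @ 3: {7,8,9,10,11,12}  ✓accept
'b' @ 4: {7,8,9,10,11,12}  ✓accept
'a' @ 5: {7,8,9,10,11,12,13,14}  ✓accept
'b' @ 6: {7,8,9,10,11,12}  ✓accept
final: {7,8,9,10,11,12}; accept 11 in set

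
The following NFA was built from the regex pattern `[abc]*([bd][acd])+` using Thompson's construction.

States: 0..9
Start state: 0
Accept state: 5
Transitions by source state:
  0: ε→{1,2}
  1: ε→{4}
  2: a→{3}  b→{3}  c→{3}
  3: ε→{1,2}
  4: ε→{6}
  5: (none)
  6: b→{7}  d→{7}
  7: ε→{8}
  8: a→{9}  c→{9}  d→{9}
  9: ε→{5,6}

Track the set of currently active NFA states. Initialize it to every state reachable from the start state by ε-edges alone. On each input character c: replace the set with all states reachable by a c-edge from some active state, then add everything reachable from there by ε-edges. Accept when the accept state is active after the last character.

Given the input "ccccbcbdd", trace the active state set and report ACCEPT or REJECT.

Answer: ACCEPT

Trace:
S₀ = ε-closure({0}) = {0,1,2,4,6}
'c' @ 1: {1,2,3,4,6}
'c' @ 2: {1,2,3,4,6}
'c' @ 3: {1,2,3,4,6}
'c' @ 4: {1,2,3,4,6}
'b' @ 5: {1,2,3,4,6,7,8}
'c' @ 6: {1,2,3,4,5,6,9}  [accepting]
'b' @ 7: {1,2,3,4,6,7,8}
'd' @ 8: {5,6,7,8,9}  [accepting]
'd' @ 9: {5,6,7,8,9}  [accepting]
final: {5,6,7,8,9}; accept 5 in set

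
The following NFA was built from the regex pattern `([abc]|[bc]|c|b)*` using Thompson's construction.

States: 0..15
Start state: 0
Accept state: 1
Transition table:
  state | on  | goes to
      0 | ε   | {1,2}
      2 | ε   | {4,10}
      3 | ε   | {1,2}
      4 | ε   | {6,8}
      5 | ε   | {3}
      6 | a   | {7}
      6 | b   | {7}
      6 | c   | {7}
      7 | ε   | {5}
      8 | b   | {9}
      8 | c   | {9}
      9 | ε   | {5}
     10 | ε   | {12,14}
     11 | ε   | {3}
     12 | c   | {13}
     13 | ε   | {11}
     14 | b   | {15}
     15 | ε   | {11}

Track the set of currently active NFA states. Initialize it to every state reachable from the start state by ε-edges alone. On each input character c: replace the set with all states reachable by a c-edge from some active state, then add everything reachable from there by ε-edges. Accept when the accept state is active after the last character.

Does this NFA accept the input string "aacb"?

initial (ε-close {0}): {0,1,2,4,6,8,10,12,14}
'a' @ 1: {1,2,3,4,5,6,7,8,10,12,14}  [accepting]
'a' @ 2: {1,2,3,4,5,6,7,8,10,12,14}  [accepting]
'c' @ 3: {1,2,3,4,5,6,7,8,9,10,11,12,13,14}  [accepting]
'b' @ 4: {1,2,3,4,5,6,7,8,9,10,11,12,14,15}  [accepting]
end set {1,2,3,4,5,6,7,8,9,10,11,12,14,15} — state 1 in

Answer: ACCEPT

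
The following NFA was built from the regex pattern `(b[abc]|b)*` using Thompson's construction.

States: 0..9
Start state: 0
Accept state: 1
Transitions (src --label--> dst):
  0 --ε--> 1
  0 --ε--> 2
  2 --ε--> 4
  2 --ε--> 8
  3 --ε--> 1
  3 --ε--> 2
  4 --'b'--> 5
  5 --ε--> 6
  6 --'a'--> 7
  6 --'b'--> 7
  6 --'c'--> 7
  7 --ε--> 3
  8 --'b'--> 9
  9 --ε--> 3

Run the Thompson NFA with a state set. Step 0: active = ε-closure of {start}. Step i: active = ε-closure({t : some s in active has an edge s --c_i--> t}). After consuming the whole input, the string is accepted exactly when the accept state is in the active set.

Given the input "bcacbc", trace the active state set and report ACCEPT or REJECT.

S₀ = ε-closure({0}) = {0,1,2,4,8}
'b' @ 1: {1,2,3,4,5,6,8,9}  [accepting]
'c' @ 2: {1,2,3,4,7,8}  [accepting]
'a' @ 3: {}  — no active states
rest 'cbc' ignored (set empty)
after full input: {}  (accept=1 not in)

Answer: REJECT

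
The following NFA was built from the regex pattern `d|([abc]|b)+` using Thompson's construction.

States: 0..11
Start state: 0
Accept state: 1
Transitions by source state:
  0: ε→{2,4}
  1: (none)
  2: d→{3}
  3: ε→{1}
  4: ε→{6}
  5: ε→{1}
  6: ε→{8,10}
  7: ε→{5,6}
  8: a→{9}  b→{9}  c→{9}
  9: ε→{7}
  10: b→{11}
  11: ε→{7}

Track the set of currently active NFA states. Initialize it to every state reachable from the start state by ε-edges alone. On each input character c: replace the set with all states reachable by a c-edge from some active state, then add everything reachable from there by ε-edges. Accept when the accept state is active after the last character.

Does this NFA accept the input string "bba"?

initial (ε-close {0}): {0,2,4,6,8,10}
'b' @ 1: {1,5,6,7,8,9,10,11}  [accepting]
'b' @ 2: {1,5,6,7,8,9,10,11}  [accepting]
'a' @ 3: {1,5,6,7,8,9,10}  [accepting]
after full input: {1,5,6,7,8,9,10}  (accept=1 in)

Answer: ACCEPT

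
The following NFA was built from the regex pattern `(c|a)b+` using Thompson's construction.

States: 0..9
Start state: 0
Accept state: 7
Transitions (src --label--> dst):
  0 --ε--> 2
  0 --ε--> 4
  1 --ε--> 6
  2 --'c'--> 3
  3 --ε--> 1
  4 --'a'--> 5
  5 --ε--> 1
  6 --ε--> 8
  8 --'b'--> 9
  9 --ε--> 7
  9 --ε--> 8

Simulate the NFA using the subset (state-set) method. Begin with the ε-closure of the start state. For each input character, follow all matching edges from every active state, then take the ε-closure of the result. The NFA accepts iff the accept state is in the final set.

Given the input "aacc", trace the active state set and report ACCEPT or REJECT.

Answer: REJECT

Derivation:
initial (ε-close {0}): {0,2,4}
'a' @ 1: {1,5,6,8}
'a' @ 2: {}  — no active states
rest 'cc' ignored (set empty)
final: {}; accept 7 not in set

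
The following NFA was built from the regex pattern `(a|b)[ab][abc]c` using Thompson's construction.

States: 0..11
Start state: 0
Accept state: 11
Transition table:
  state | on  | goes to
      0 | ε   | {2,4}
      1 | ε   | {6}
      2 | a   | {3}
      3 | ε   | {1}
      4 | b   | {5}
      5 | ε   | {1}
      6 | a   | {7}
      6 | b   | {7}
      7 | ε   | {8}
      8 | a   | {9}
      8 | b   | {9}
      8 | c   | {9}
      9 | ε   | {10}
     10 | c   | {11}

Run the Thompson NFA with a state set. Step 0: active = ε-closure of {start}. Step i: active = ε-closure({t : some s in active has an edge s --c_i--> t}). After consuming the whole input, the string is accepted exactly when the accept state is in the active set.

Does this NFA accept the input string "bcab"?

Answer: REJECT

Derivation:
S₀ = ε-closure({0}) = {0,2,4}
'b' @ 1: {1,5,6}
'c' @ 2: {}  — state set empty
rest 'ab' ignored (set empty)
end set {} — state 11 not in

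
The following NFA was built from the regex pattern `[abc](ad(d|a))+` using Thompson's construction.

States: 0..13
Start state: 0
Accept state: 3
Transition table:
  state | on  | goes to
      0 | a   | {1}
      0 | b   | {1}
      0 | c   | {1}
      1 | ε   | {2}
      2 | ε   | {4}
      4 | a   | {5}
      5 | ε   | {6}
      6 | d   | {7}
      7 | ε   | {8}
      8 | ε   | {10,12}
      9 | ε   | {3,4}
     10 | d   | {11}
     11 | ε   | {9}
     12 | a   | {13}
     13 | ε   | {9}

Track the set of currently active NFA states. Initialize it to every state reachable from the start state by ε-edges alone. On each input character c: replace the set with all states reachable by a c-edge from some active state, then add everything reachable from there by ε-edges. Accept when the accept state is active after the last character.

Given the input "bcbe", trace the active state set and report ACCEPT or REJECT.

S₀ = ε-closure({0}) = {0}
'b' @ 1: {1,2,4}
'c' @ 2: {}  — dead — no transitions
rest 'be' ignored (set empty)
final: {}; accept 3 not in set

Answer: REJECT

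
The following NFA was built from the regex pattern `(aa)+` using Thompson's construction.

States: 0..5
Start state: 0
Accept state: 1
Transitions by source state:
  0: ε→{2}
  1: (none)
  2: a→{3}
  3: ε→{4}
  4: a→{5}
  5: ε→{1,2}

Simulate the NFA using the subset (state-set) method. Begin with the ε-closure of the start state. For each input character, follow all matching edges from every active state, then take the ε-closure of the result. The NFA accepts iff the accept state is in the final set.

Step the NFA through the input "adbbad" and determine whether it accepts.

start: ε-closure({0}) = {0,2}
'a' @ 1: {3,4}
'd' @ 2: {}  — dead — no transitions
rest 'bbad' ignored (set empty)
after full input: {}  (accept=1 not in)

Answer: REJECT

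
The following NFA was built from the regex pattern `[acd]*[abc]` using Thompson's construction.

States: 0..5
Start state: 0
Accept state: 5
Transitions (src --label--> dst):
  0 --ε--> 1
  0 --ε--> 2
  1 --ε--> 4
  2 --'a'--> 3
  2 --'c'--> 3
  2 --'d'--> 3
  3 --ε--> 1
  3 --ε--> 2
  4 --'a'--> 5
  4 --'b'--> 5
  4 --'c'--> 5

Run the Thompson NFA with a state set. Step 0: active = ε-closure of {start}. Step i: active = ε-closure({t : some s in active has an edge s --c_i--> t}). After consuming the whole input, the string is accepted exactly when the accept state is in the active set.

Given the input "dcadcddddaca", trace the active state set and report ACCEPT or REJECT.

initial (ε-close {0}): {0,1,2,4}
'd' @ 1: {1,2,3,4}
'c' @ 2: {1,2,3,4,5}  ✓accept
'a' @ 3: {1,2,3,4,5}  ✓accept
'd' @ 4: {1,2,3,4}
'c' @ 5: {1,2,3,4,5}  ✓accept
'd' @ 6: {1,2,3,4}
'd' @ 7: {1,2,3,4}
'd' @ 8: {1,2,3,4}
'd' @ 9: {1,2,3,4}
'a' @ 10: {1,2,3,4,5}  ✓accept
'c' @ 11: {1,2,3,4,5}  ✓accept
'a' @ 12: {1,2,3,4,5}  ✓accept
final: {1,2,3,4,5}; accept 5 in set

Answer: ACCEPT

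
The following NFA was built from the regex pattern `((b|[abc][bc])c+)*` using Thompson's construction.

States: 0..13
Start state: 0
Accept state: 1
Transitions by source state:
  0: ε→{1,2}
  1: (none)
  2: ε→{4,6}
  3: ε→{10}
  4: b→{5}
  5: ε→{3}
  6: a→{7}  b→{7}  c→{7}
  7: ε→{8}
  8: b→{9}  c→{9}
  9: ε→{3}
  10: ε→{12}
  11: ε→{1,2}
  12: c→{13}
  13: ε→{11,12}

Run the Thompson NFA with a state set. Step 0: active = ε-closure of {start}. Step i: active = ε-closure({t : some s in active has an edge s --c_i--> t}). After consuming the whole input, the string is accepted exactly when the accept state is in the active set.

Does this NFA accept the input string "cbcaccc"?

Answer: ACCEPT

Derivation:
initial (ε-close {0}): {0,1,2,4,6}
'c' @ 1: {7,8}
'b' @ 2: {3,9,10,12}
'c' @ 3: {1,2,4,6,11,12,13}  (accept∈set)
'a' @ 4: {7,8}
'c' @ 5: {3,9,10,12}
'c' @ 6: {1,2,4,6,11,12,13}  (accept∈set)
'c' @ 7: {1,2,4,6,7,8,11,12,13}  (accept∈set)
final: {1,2,4,6,7,8,11,12,13}; accept 1 in set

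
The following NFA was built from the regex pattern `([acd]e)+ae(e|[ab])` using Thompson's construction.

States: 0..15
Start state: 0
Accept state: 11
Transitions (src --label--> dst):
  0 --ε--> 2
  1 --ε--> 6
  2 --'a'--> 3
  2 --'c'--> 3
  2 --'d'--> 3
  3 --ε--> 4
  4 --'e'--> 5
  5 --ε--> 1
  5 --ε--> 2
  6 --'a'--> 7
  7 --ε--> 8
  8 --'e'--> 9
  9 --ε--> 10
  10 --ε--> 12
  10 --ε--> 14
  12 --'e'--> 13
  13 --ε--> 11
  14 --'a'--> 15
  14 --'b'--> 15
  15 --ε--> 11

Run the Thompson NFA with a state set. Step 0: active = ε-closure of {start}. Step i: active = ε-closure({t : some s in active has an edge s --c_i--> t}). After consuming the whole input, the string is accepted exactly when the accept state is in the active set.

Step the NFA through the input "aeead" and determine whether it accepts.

start: ε-closure({0}) = {0,2}
'a' @ 1: {3,4}
'e' @ 2: {1,2,5,6}
'e' @ 3: {}  — dead — no transitions
rest 'ad' ignored (set empty)
after full input: {}  (accept=11 not in)

Answer: REJECT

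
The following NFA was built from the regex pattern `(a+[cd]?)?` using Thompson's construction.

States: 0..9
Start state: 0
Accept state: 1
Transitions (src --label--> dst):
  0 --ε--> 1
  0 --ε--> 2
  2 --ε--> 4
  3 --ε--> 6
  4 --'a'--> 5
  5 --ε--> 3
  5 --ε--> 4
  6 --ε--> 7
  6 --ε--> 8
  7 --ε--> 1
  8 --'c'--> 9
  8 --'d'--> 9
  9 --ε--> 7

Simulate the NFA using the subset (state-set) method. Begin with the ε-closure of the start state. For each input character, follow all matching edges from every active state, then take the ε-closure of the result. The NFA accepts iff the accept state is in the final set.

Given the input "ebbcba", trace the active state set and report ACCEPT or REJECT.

initial (ε-close {0}): {0,1,2,4}
'e' @ 1: {}  — no active states
rest 'bbcba' ignored (set empty)
after full input: {}  (accept=1 not in)

Answer: REJECT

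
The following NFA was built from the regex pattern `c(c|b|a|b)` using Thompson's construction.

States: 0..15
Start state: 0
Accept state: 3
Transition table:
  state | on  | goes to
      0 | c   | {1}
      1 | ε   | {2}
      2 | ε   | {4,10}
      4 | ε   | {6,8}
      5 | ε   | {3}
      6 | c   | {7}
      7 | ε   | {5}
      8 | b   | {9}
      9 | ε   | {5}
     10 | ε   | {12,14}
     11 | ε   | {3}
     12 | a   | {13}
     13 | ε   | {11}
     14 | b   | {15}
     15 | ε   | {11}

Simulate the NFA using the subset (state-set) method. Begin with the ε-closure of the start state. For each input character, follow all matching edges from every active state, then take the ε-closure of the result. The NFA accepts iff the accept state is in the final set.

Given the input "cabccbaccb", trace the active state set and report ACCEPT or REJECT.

Answer: REJECT

Derivation:
initial (ε-close {0}): {0}
'c' @ 1: {1,2,4,6,8,10,12,14}
'a' @ 2: {3,11,13}  ✓accept
'b' @ 3: {}  — no active states
rest 'ccbaccb' ignored (set empty)
after full input: {}  (accept=3 not in)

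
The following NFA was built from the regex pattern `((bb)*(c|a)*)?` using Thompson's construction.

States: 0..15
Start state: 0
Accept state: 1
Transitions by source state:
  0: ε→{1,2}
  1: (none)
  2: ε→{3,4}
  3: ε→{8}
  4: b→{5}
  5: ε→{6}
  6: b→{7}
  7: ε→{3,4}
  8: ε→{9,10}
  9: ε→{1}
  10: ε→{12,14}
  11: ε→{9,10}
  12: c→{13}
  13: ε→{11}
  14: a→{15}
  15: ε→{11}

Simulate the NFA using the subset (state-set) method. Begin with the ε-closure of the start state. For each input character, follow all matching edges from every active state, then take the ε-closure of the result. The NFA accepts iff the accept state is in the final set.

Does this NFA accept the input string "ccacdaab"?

Answer: REJECT

Derivation:
S₀ = ε-closure({0}) = {0,1,2,3,4,8,9,10,12,14}
'c' @ 1: {1,9,10,11,12,13,14}  [accepting]
'c' @ 2: {1,9,10,11,12,13,14}  [accepting]
'a' @ 3: {1,9,10,11,12,14,15}  [accepting]
'c' @ 4: {1,9,10,11,12,13,14}  [accepting]
'd' @ 5: {}  — no active states
rest 'aab' ignored (set empty)
final: {}; accept 1 not in set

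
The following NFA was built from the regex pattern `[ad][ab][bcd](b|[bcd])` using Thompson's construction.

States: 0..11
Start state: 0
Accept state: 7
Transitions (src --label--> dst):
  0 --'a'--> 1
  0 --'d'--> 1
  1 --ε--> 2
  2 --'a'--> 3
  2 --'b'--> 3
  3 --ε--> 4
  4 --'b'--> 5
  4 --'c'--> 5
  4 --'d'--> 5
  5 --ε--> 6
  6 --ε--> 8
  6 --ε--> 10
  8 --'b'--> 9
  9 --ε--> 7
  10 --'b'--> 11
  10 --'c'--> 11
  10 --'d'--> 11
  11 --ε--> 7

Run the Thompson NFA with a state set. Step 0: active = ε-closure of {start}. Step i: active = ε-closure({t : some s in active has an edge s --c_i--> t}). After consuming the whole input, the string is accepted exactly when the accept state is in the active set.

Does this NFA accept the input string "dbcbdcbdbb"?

start: ε-closure({0}) = {0}
'd' @ 1: {1,2}
'b' @ 2: {3,4}
'c' @ 3: {5,6,8,10}
'b' @ 4: {7,9,11}  [accepting]
'd' @ 5: {}  — dead — no transitions
rest 'cbdbb' ignored (set empty)
final: {}; accept 7 not in set

Answer: REJECT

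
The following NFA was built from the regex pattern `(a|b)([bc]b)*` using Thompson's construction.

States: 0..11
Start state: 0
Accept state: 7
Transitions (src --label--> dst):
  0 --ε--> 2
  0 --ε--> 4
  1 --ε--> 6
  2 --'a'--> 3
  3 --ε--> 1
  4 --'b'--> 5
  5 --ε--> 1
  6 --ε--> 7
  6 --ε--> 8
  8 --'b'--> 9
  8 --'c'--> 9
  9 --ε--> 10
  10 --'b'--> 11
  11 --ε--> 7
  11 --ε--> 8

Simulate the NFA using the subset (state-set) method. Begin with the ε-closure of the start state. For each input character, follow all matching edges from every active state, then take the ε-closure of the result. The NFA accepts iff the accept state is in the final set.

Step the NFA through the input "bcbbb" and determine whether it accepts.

start: ε-closure({0}) = {0,2,4}
'b' @ 1: {1,5,6,7,8}  ✓accept
'c' @ 2: {9,10}
'b' @ 3: {7,8,11}  ✓accept
'b' @ 4: {9,10}
'b' @ 5: {7,8,11}  ✓accept
after full input: {7,8,11}  (accept=7 in)

Answer: ACCEPT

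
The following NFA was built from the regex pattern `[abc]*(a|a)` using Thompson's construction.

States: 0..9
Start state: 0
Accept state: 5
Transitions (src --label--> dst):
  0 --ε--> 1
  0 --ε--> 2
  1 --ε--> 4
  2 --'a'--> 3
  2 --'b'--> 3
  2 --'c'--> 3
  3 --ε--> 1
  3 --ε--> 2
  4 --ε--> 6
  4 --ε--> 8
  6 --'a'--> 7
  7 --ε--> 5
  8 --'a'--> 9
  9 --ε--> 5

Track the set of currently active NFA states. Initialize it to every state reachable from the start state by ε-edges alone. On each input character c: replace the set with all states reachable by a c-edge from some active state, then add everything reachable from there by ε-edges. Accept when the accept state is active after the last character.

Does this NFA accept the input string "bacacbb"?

Answer: REJECT

Steps:
S₀ = ε-closure({0}) = {0,1,2,4,6,8}
'b' @ 1: {1,2,3,4,6,8}
'a' @ 2: {1,2,3,4,5,6,7,8,9}  [accepting]
'c' @ 3: {1,2,3,4,6,8}
'a' @ 4: {1,2,3,4,5,6,7,8,9}  [accepting]
'c' @ 5: {1,2,3,4,6,8}
'b' @ 6: {1,2,3,4,6,8}
'b' @ 7: {1,2,3,4,6,8}
after full input: {1,2,3,4,6,8}  (accept=5 not in)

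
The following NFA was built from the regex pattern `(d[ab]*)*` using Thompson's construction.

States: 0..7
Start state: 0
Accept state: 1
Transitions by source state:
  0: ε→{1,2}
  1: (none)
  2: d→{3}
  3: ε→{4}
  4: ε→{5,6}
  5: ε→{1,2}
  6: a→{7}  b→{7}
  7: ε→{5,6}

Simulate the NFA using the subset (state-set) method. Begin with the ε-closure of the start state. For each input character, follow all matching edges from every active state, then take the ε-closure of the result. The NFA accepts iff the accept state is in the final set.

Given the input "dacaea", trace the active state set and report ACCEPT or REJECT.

Answer: REJECT

Trace:
start: ε-closure({0}) = {0,1,2}
'd' @ 1: {1,2,3,4,5,6}  (accept∈set)
'a' @ 2: {1,2,5,6,7}  (accept∈set)
'c' @ 3: {}  — dead — no transitions
rest 'aea' ignored (set empty)
final: {}; accept 1 not in set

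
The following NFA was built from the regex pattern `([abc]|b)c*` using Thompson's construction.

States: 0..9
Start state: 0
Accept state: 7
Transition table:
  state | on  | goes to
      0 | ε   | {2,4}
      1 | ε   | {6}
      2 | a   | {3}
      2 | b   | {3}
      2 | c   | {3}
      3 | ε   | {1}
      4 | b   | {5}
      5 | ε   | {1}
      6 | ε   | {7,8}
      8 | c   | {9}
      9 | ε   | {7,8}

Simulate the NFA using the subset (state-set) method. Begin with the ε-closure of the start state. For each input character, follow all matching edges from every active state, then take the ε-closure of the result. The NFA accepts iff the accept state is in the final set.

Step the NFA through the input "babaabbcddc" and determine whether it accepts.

start: ε-closure({0}) = {0,2,4}
'b' @ 1: {1,3,5,6,7,8}  ✓accept
'a' @ 2: {}  — dead — no transitions
rest 'baabbcddc' ignored (set empty)
final: {}; accept 7 not in set

Answer: REJECT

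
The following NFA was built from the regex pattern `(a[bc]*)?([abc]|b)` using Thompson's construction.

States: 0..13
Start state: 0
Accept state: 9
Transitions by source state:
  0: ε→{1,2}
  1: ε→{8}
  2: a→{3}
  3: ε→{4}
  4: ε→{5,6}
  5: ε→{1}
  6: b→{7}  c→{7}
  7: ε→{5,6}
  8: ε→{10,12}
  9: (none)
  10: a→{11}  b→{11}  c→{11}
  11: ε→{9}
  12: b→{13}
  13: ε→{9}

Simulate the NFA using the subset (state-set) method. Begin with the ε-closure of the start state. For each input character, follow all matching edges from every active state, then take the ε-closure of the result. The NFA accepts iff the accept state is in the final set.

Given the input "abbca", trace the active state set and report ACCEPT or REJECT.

initial (ε-close {0}): {0,1,2,8,10,12}
'a' @ 1: {1,3,4,5,6,8,9,10,11,12}  ✓accept
'b' @ 2: {1,5,6,7,8,9,10,11,12,13}  ✓accept
'b' @ 3: {1,5,6,7,8,9,10,11,12,13}  ✓accept
'c' @ 4: {1,5,6,7,8,9,10,11,12}  ✓accept
'a' @ 5: {9,11}  ✓accept
end set {9,11} — state 9 in

Answer: ACCEPT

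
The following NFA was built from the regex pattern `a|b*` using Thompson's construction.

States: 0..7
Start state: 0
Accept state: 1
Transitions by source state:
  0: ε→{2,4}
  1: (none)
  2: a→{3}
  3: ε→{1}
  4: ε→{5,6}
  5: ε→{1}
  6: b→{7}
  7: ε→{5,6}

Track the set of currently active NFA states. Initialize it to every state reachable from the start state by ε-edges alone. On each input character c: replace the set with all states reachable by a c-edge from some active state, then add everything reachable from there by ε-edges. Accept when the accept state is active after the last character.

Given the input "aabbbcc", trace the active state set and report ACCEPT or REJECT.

Answer: REJECT

Derivation:
initial (ε-close {0}): {0,1,2,4,5,6}
'a' @ 1: {1,3}  ✓accept
'a' @ 2: {}  — no active states
rest 'bbbcc' ignored (set empty)
after full input: {}  (accept=1 not in)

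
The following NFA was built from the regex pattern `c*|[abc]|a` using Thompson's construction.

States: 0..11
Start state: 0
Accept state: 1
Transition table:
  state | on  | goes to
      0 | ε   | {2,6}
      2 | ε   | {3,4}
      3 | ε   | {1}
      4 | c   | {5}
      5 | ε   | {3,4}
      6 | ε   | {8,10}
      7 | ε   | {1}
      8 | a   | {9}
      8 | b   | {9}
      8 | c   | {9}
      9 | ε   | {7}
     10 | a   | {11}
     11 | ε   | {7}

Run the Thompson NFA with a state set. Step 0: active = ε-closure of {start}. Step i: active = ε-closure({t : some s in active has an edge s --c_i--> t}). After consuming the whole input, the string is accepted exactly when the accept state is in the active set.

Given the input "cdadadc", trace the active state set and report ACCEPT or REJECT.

Answer: REJECT

Derivation:
start: ε-closure({0}) = {0,1,2,3,4,6,8,10}
'c' @ 1: {1,3,4,5,7,9}  ✓accept
'd' @ 2: {}  — dead — no transitions
rest 'adadc' ignored (set empty)
after full input: {}  (accept=1 not in)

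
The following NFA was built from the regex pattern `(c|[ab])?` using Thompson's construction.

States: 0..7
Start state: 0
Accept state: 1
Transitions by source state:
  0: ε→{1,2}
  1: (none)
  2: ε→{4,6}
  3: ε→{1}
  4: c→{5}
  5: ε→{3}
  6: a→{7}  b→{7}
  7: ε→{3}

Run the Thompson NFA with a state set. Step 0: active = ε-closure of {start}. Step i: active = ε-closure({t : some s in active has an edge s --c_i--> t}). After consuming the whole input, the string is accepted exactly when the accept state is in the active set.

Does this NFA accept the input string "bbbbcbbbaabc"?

start: ε-closure({0}) = {0,1,2,4,6}
'b' @ 1: {1,3,7}  (accept∈set)
'b' @ 2: {}  — no active states
rest 'bbcbbbaabc' ignored (set empty)
end set {} — state 1 not in

Answer: REJECT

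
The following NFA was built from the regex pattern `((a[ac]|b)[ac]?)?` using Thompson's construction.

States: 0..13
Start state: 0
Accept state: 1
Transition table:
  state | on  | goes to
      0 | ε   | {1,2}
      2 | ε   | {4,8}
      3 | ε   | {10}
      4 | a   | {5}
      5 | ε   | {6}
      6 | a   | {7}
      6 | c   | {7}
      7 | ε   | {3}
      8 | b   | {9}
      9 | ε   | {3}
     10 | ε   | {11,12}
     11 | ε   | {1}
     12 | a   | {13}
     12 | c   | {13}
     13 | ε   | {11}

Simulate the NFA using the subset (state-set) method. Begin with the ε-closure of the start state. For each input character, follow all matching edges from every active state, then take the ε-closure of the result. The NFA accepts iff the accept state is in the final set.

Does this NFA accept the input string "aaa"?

start: ε-closure({0}) = {0,1,2,4,8}
'a' @ 1: {5,6}
'a' @ 2: {1,3,7,10,11,12}  [accepting]
'a' @ 3: {1,11,13}  [accepting]
end set {1,11,13} — state 1 in

Answer: ACCEPT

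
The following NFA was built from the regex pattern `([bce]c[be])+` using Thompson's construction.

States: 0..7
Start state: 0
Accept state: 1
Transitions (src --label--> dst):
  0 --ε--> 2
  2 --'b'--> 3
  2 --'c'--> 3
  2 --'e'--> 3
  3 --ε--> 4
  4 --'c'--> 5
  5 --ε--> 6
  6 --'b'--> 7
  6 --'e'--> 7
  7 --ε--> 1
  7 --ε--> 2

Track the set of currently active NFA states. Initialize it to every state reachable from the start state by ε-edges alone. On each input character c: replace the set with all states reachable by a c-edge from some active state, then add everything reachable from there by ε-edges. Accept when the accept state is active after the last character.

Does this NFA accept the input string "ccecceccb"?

initial (ε-close {0}): {0,2}
'c' @ 1: {3,4}
'c' @ 2: {5,6}
'e' @ 3: {1,2,7}  [accepting]
'c' @ 4: {3,4}
'c' @ 5: {5,6}
'e' @ 6: {1,2,7}  [accepting]
'c' @ 7: {3,4}
'c' @ 8: {5,6}
'b' @ 9: {1,2,7}  [accepting]
end set {1,2,7} — state 1 in

Answer: ACCEPT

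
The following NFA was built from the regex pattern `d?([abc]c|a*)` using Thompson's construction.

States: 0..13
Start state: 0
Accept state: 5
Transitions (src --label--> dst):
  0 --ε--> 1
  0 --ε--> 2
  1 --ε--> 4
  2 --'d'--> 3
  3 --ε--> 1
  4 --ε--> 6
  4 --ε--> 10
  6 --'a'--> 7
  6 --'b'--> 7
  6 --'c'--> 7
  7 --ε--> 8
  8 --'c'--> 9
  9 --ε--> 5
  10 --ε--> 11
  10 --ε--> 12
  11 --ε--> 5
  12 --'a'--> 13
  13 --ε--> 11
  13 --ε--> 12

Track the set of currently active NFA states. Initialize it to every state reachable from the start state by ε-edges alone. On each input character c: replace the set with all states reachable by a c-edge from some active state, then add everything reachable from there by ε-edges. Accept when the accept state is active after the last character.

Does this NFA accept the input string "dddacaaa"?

S₀ = ε-closure({0}) = {0,1,2,4,5,6,10,11,12}
'd' @ 1: {1,3,4,5,6,10,11,12}  ✓accept
'd' @ 2: {}  — dead — no transitions
rest 'dacaaa' ignored (set empty)
after full input: {}  (accept=5 not in)

Answer: REJECT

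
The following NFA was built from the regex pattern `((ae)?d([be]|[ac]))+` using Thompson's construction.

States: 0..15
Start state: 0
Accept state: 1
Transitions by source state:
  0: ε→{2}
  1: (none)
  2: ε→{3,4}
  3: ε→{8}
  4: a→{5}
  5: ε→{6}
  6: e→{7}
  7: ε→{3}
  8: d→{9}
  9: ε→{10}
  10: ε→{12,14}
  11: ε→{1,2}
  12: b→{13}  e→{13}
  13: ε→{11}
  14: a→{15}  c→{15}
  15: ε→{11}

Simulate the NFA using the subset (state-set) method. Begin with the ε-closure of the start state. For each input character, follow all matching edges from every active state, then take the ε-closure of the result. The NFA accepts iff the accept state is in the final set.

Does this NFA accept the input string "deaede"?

initial (ε-close {0}): {0,2,3,4,8}
'd' @ 1: {9,10,12,14}
'e' @ 2: {1,2,3,4,8,11,13}  [accepting]
'a' @ 3: {5,6}
'e' @ 4: {3,7,8}
'd' @ 5: {9,10,12,14}
'e' @ 6: {1,2,3,4,8,11,13}  [accepting]
final: {1,2,3,4,8,11,13}; accept 1 in set

Answer: ACCEPT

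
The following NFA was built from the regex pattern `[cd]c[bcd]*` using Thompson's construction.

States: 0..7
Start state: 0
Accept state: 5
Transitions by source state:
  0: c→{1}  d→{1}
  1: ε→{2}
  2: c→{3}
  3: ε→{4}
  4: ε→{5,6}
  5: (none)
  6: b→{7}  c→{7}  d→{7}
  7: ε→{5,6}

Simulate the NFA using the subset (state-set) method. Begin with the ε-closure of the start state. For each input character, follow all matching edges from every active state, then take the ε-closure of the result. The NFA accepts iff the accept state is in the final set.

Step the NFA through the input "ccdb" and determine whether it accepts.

S₀ = ε-closure({0}) = {0}
'c' @ 1: {1,2}
'c' @ 2: {3,4,5,6}  ✓accept
'd' @ 3: {5,6,7}  ✓accept
'b' @ 4: {5,6,7}  ✓accept
end set {5,6,7} — state 5 in

Answer: ACCEPT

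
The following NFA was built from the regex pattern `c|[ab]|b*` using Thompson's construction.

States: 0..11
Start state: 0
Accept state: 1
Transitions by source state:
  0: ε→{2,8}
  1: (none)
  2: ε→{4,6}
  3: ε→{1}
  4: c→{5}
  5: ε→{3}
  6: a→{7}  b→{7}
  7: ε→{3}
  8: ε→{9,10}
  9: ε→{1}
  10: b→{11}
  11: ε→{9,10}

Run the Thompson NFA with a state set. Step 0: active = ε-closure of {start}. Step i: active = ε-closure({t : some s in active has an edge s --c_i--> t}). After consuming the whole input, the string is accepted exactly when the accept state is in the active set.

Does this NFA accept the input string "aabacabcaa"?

S₀ = ε-closure({0}) = {0,1,2,4,6,8,9,10}
'a' @ 1: {1,3,7}  (accept∈set)
'a' @ 2: {}  — state set empty
rest 'bacabcaa' ignored (set empty)
final: {}; accept 1 not in set

Answer: REJECT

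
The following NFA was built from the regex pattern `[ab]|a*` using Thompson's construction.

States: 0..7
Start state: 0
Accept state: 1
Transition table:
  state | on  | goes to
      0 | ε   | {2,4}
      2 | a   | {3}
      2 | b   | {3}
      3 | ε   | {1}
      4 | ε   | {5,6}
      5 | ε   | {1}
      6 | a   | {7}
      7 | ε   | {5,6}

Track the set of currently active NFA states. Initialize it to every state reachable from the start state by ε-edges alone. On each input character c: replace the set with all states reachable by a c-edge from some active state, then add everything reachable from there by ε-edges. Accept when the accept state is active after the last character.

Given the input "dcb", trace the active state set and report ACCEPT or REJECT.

initial (ε-close {0}): {0,1,2,4,5,6}
'd' @ 1: {}  — dead — no transitions
rest 'cb' ignored (set empty)
end set {} — state 1 not in

Answer: REJECT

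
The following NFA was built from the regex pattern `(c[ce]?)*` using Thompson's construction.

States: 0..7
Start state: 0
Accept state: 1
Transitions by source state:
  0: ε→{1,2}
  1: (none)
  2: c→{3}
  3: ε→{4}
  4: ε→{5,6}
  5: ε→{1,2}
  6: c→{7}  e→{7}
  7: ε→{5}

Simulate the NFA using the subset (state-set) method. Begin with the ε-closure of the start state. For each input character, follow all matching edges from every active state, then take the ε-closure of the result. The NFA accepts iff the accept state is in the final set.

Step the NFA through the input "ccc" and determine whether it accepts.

start: ε-closure({0}) = {0,1,2}
'c' @ 1: {1,2,3,4,5,6}  (accept∈set)
'c' @ 2: {1,2,3,4,5,6,7}  (accept∈set)
'c' @ 3: {1,2,3,4,5,6,7}  (accept∈set)
after full input: {1,2,3,4,5,6,7}  (accept=1 in)

Answer: ACCEPT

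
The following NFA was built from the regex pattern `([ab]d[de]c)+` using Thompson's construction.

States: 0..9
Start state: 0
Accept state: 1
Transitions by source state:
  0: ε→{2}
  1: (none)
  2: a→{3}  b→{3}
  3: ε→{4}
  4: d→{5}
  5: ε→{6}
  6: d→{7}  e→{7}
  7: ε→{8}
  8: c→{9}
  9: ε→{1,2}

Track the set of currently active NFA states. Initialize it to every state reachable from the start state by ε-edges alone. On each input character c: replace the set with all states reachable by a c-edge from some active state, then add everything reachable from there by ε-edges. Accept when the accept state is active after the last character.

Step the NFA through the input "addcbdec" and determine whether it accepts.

Answer: ACCEPT

Steps:
initial (ε-close {0}): {0,2}
'a' @ 1: {3,4}
'd' @ 2: {5,6}
'd' @ 3: {7,8}
'c' @ 4: {1,2,9}  [accepting]
'b' @ 5: {3,4}
'd' @ 6: {5,6}
'e' @ 7: {7,8}
'c' @ 8: {1,2,9}  [accepting]
end set {1,2,9} — state 1 in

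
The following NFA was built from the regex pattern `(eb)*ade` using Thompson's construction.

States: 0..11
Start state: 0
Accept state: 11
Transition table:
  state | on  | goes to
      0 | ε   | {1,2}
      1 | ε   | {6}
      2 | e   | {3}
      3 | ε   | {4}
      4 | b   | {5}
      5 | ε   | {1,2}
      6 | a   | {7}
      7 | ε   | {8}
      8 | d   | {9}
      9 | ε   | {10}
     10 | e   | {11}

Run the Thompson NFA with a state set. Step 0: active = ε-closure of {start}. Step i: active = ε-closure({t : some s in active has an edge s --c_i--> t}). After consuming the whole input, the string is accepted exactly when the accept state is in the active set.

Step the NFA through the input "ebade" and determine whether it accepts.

initial (ε-close {0}): {0,1,2,6}
'e' @ 1: {3,4}
'b' @ 2: {1,2,5,6}
'a' @ 3: {7,8}
'd' @ 4: {9,10}
'e' @ 5: {11}  ✓accept
end set {11} — state 11 in

Answer: ACCEPT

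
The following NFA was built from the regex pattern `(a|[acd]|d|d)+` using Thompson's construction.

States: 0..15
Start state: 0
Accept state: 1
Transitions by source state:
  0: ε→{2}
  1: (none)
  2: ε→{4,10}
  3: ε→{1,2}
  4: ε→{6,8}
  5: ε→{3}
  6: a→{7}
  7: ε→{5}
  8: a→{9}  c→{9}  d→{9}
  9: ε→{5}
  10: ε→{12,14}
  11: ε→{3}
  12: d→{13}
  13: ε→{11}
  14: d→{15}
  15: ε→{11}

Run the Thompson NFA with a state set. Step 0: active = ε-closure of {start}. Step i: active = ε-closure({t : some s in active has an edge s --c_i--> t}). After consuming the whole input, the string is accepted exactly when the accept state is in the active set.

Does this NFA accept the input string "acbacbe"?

Answer: REJECT

Derivation:
initial (ε-close {0}): {0,2,4,6,8,10,12,14}
'a' @ 1: {1,2,3,4,5,6,7,8,9,10,12,14}  (accept∈set)
'c' @ 2: {1,2,3,4,5,6,8,9,10,12,14}  (accept∈set)
'b' @ 3: {}  — dead — no transitions
rest 'acbe' ignored (set empty)
final: {}; accept 1 not in set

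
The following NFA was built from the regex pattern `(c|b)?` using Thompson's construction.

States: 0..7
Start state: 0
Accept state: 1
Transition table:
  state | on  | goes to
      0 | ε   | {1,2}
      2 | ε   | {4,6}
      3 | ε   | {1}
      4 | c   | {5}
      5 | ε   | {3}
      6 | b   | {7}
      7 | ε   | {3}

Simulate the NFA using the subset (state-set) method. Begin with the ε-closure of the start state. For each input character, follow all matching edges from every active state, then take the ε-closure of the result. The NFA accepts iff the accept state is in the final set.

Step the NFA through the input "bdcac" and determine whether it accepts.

S₀ = ε-closure({0}) = {0,1,2,4,6}
'b' @ 1: {1,3,7}  ✓accept
'd' @ 2: {}  — no active states
rest 'cac' ignored (set empty)
final: {}; accept 1 not in set

Answer: REJECT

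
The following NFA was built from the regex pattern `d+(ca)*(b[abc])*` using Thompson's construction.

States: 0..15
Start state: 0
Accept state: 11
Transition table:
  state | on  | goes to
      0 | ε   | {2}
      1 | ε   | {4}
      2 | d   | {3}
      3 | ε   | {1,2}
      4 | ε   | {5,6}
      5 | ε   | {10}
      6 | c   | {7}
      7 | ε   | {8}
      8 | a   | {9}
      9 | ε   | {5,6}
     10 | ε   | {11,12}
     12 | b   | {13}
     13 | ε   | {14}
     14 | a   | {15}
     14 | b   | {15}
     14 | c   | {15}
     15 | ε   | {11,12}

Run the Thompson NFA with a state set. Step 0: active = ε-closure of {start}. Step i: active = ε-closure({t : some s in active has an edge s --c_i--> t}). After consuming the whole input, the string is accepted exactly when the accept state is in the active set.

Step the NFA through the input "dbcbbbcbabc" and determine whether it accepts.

Answer: ACCEPT

Trace:
initial (ε-close {0}): {0,2}
'd' @ 1: {1,2,3,4,5,6,10,11,12}  (accept∈set)
'b' @ 2: {13,14}
'c' @ 3: {11,12,15}  (accept∈set)
'b' @ 4: {13,14}
'b' @ 5: {11,12,15}  (accept∈set)
'b' @ 6: {13,14}
'c' @ 7: {11,12,15}  (accept∈set)
'b' @ 8: {13,14}
'a' @ 9: {11,12,15}  (accept∈set)
'b' @ 10: {13,14}
'c' @ 11: {11,12,15}  (accept∈set)
final: {11,12,15}; accept 11 in set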